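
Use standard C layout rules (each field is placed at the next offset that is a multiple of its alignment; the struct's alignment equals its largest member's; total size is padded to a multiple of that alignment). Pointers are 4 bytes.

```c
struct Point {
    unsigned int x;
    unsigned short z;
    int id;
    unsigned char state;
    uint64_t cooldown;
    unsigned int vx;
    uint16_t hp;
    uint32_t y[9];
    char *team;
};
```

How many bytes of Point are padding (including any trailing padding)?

7

x at 0 (size 4, align 4) → ends 4
z at 4 (size 2, align 2) → ends 6
pad 2 to align 4 for id
id at 8 (size 4, align 4) → ends 12
state at 12 (size 1, align 1) → ends 13
pad 3 to align 8 for cooldown
cooldown at 16 (size 8, align 8) → ends 24
vx at 24 (size 4, align 4) → ends 28
hp at 28 (size 2, align 2) → ends 30
pad 2 to align 4 for y
y at 32 (size 36, align 4) → ends 68
team at 68 (size 4, align 4) → ends 72
total 72 bytes, alignment 8
data bytes 65, size 72 → padding 7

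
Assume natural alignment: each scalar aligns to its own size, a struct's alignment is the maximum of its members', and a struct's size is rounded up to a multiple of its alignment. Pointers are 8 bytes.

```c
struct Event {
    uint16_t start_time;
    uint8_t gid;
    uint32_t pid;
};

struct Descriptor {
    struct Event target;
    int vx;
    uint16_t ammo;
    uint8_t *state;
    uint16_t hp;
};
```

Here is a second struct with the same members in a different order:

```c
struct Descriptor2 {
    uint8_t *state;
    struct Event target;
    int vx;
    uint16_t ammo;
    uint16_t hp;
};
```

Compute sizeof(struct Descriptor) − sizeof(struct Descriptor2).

Event: 0..2  start_time  (2B, 2-aligned); 2..3  gid  (1B, 1-aligned); 3..4  -- padding (1B); 4..8  pid  (4B, 4-aligned); sizeof = 8, alignof = 4
0..8  target  (8B, 4-aligned)
8..12  vx  (4B, 4-aligned)
12..14  ammo  (2B, 2-aligned)
14..16  -- padding (2B)
16..24  state  (8B, 8-aligned)
24..26  hp  (2B, 2-aligned)
26..32  -- tail padding (6B)
sizeof = 32, alignof = 8
— Descriptor2 —
0..8  state  (8B, 8-aligned)
8..16  target  (8B, 4-aligned)
16..20  vx  (4B, 4-aligned)
20..22  ammo  (2B, 2-aligned)
22..24  hp  (2B, 2-aligned)
sizeof = 24, alignof = 8
32 − 24 = 8

8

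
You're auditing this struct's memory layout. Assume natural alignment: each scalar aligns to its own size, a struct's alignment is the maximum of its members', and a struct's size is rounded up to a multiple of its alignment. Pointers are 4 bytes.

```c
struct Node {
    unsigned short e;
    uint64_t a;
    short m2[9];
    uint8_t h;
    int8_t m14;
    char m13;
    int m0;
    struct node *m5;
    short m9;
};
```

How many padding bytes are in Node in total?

15

e at 0 (size 2, align 2) → ends 2
pad 6 to align 8 for a
a at 8 (size 8, align 8) → ends 16
m2 at 16 (size 18, align 2) → ends 34
h at 34 (size 1, align 1) → ends 35
m14 at 35 (size 1, align 1) → ends 36
m13 at 36 (size 1, align 1) → ends 37
pad 3 to align 4 for m0
m0 at 40 (size 4, align 4) → ends 44
m5 at 44 (size 4, align 4) → ends 48
m9 at 48 (size 2, align 2) → ends 50
tail pad 6 to reach multiple of 8
total 56 bytes, alignment 8
data bytes 41, size 56 → padding 15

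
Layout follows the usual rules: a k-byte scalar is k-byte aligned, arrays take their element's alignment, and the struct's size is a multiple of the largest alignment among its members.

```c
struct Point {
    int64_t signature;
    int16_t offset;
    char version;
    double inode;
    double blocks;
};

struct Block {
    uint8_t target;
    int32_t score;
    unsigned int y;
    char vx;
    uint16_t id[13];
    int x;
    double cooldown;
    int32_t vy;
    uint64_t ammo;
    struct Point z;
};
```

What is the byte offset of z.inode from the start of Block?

88

Point: signature at 0 (size 8, align 8) → ends 8; offset at 8 (size 2, align 2) → ends 10; version at 10 (size 1, align 1) → ends 11; pad 5 to align 8 for inode; inode at 16 (size 8, align 8) → ends 24; blocks at 24 (size 8, align 8) → ends 32; total 32 bytes, alignment 8
target at 0 (size 1, align 1) → ends 1
pad 3 to align 4 for score
score at 4 (size 4, align 4) → ends 8
y at 8 (size 4, align 4) → ends 12
vx at 12 (size 1, align 1) → ends 13
pad 1 to align 2 for id
id at 14 (size 26, align 2) → ends 40
x at 40 (size 4, align 4) → ends 44
pad 4 to align 8 for cooldown
cooldown at 48 (size 8, align 8) → ends 56
vy at 56 (size 4, align 4) → ends 60
pad 4 to align 8 for ammo
ammo at 64 (size 8, align 8) → ends 72
z at 72 (size 32, align 8) → ends 104
within Point: inode at 16
72 + 16 = 88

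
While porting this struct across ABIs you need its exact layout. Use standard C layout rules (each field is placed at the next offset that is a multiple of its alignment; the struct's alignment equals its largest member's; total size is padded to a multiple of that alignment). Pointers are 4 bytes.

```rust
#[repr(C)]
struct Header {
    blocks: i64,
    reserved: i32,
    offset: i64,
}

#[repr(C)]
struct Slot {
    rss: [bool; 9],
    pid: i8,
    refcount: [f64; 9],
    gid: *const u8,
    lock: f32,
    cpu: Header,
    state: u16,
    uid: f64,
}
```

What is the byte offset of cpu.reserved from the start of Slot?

104

Header: blocks at 0 (size 8, align 8) → ends 8; reserved at 8 (size 4, align 4) → ends 12; pad 4 to align 8 for offset; offset at 16 (size 8, align 8) → ends 24; total 24 bytes, alignment 8
rss at 0 (size 9, align 1) → ends 9
pid at 9 (size 1, align 1) → ends 10
pad 6 to align 8 for refcount
refcount at 16 (size 72, align 8) → ends 88
gid at 88 (size 4, align 4) → ends 92
lock at 92 (size 4, align 4) → ends 96
cpu at 96 (size 24, align 8) → ends 120
within Header: reserved at 8
96 + 8 = 104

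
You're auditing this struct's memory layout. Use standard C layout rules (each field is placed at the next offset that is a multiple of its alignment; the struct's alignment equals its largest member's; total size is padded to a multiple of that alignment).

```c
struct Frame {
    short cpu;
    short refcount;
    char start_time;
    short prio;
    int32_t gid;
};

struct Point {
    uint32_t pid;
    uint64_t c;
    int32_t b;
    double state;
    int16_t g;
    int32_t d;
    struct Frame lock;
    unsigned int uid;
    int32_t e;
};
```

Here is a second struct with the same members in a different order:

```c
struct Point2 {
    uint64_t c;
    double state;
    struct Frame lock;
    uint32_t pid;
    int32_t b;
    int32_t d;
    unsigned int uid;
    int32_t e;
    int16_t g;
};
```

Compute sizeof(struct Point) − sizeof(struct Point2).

Frame: @0: cpu [2B, align 2] → 2; @2: refcount [2B, align 2] → 4; @4: start_time [1B, align 1] → 5; +1 pad (align 2); @6: prio [2B, align 2] → 8; @8: gid [4B, align 4] → 12; size 12, align 4
@0: pid [4B, align 4] → 4
+4 pad (align 8)
@8: c [8B, align 8] → 16
@16: b [4B, align 4] → 20
+4 pad (align 8)
@24: state [8B, align 8] → 32
@32: g [2B, align 2] → 34
+2 pad (align 4)
@36: d [4B, align 4] → 40
@40: lock [12B, align 4] → 52
@52: uid [4B, align 4] → 56
@56: e [4B, align 4] → 60
+4 tail pad (align 8)
size 64, align 8
— Point2 —
@0: c [8B, align 8] → 8
@8: state [8B, align 8] → 16
@16: lock [12B, align 4] → 28
@28: pid [4B, align 4] → 32
@32: b [4B, align 4] → 36
@36: d [4B, align 4] → 40
@40: uid [4B, align 4] → 44
@44: e [4B, align 4] → 48
@48: g [2B, align 2] → 50
+6 tail pad (align 8)
size 56, align 8
64 − 56 = 8

8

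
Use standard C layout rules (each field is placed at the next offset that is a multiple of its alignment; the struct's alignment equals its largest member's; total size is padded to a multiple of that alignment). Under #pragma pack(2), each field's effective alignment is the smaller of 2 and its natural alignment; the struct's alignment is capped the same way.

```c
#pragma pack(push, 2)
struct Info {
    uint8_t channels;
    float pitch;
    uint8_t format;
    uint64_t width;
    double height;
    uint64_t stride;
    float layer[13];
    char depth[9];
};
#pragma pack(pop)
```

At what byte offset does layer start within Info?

32

@0: channels [1B, align 1] → 1
+1 pad (align 2)
@2: pitch [4B, align 2] → 6
@6: format [1B, align 1] → 7
+1 pad (align 2)
@8: width [8B, align 2] → 16
@16: height [8B, align 2] → 24
@24: stride [8B, align 2] → 32
@32: layer [52B, align 2] → 84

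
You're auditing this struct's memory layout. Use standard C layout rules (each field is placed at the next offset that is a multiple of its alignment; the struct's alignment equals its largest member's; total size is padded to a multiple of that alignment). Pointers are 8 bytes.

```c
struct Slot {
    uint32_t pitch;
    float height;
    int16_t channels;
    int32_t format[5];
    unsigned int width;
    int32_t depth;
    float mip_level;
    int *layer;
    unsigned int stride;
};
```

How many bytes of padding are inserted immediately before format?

0..4  pitch  (4B, 4-aligned)
4..8  height  (4B, 4-aligned)
8..10  channels  (2B, 2-aligned)
10..12  -- padding (2B)
12..32  format  (20B, 4-aligned)

2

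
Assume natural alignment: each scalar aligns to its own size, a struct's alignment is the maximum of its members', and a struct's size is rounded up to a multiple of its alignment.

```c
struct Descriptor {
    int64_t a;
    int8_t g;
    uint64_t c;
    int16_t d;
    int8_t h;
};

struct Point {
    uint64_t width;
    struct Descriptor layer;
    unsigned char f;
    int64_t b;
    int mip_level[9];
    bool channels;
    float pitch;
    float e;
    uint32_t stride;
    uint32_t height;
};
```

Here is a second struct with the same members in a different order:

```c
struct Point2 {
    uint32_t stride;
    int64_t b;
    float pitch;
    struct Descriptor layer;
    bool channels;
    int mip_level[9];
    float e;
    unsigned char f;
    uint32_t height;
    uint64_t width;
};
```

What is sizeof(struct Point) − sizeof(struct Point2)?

-8

Descriptor: @0: a [8B, align 8] → 8; @8: g [1B, align 1] → 9; +7 pad (align 8); @16: c [8B, align 8] → 24; @24: d [2B, align 2] → 26; @26: h [1B, align 1] → 27; +5 tail pad (align 8); size 32, align 8
@0: width [8B, align 8] → 8
@8: layer [32B, align 8] → 40
@40: f [1B, align 1] → 41
+7 pad (align 8)
@48: b [8B, align 8] → 56
@56: mip_level [36B, align 4] → 92
@92: channels [1B, align 1] → 93
+3 pad (align 4)
@96: pitch [4B, align 4] → 100
@100: e [4B, align 4] → 104
@104: stride [4B, align 4] → 108
@108: height [4B, align 4] → 112
size 112, align 8
— Point2 —
@0: stride [4B, align 4] → 4
+4 pad (align 8)
@8: b [8B, align 8] → 16
@16: pitch [4B, align 4] → 20
+4 pad (align 8)
@24: layer [32B, align 8] → 56
@56: channels [1B, align 1] → 57
+3 pad (align 4)
@60: mip_level [36B, align 4] → 96
@96: e [4B, align 4] → 100
@100: f [1B, align 1] → 101
+3 pad (align 4)
@104: height [4B, align 4] → 108
+4 pad (align 8)
@112: width [8B, align 8] → 120
size 120, align 8
112 − 120 = -8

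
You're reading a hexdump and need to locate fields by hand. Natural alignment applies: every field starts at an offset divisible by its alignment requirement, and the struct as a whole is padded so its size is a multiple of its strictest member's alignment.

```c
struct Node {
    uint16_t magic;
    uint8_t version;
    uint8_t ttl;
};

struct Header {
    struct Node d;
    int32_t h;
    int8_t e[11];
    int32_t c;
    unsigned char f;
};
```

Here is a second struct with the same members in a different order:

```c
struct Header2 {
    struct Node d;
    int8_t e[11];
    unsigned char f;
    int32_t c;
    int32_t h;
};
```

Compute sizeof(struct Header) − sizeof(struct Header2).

4

Node: @0: magic [2B, align 2] → 2; @2: version [1B, align 1] → 3; @3: ttl [1B, align 1] → 4; size 4, align 2
@0: d [4B, align 2] → 4
@4: h [4B, align 4] → 8
@8: e [11B, align 1] → 19
+1 pad (align 4)
@20: c [4B, align 4] → 24
@24: f [1B, align 1] → 25
+3 tail pad (align 4)
size 28, align 4
— Header2 —
@0: d [4B, align 2] → 4
@4: e [11B, align 1] → 15
@15: f [1B, align 1] → 16
@16: c [4B, align 4] → 20
@20: h [4B, align 4] → 24
size 24, align 4
28 − 24 = 4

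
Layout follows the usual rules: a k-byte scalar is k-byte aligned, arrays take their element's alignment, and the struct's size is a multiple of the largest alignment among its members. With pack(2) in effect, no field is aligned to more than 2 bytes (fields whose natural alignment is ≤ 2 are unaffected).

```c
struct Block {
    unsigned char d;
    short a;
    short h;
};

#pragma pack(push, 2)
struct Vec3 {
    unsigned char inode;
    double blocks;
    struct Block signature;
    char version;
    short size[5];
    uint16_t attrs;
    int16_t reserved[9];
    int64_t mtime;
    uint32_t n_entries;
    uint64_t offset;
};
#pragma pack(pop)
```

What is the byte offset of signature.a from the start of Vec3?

Block: 0..1  d  (1B, 1-aligned); 1..2  -- padding (1B); 2..4  a  (2B, 2-aligned); 4..6  h  (2B, 2-aligned); sizeof = 6, alignof = 2
0..1  inode  (1B, 1-aligned)
1..2  -- padding (1B)
2..10  blocks  (8B, 2-aligned)
10..16  signature  (6B, 2-aligned)
within Block: a at 2
10 + 2 = 12

12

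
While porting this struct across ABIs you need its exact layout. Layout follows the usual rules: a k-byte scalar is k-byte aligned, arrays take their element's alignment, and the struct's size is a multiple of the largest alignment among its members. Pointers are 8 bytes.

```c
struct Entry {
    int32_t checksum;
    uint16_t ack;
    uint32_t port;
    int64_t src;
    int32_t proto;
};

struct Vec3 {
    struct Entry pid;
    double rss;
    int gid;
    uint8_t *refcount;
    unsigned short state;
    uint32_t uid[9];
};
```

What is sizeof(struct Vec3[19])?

1824

Entry: checksum at 0 (size 4, align 4) → ends 4; ack at 4 (size 2, align 2) → ends 6; pad 2 to align 4 for port; port at 8 (size 4, align 4) → ends 12; pad 4 to align 8 for src; src at 16 (size 8, align 8) → ends 24; proto at 24 (size 4, align 4) → ends 28; tail pad 4 to reach multiple of 8; total 32 bytes, alignment 8
pid at 0 (size 32, align 8) → ends 32
rss at 32 (size 8, align 8) → ends 40
gid at 40 (size 4, align 4) → ends 44
pad 4 to align 8 for refcount
refcount at 48 (size 8, align 8) → ends 56
state at 56 (size 2, align 2) → ends 58
pad 2 to align 4 for uid
uid at 60 (size 36, align 4) → ends 96
total 96 bytes, alignment 8
array of 19: 19 × 96 = 1824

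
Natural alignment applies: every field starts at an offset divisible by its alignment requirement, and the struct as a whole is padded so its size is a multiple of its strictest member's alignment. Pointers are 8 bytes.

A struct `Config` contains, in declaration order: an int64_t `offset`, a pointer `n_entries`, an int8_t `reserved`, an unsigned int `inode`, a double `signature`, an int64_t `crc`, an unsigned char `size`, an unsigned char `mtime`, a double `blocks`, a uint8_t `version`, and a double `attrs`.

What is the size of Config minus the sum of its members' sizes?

0..8  offset  (8B, 8-aligned)
8..16  n_entries  (8B, 8-aligned)
16..17  reserved  (1B, 1-aligned)
17..20  -- padding (3B)
20..24  inode  (4B, 4-aligned)
24..32  signature  (8B, 8-aligned)
32..40  crc  (8B, 8-aligned)
40..41  size  (1B, 1-aligned)
41..42  mtime  (1B, 1-aligned)
42..48  -- padding (6B)
48..56  blocks  (8B, 8-aligned)
56..57  version  (1B, 1-aligned)
57..64  -- padding (7B)
64..72  attrs  (8B, 8-aligned)
sizeof = 72, alignof = 8
data bytes 56, size 72 → padding 16

16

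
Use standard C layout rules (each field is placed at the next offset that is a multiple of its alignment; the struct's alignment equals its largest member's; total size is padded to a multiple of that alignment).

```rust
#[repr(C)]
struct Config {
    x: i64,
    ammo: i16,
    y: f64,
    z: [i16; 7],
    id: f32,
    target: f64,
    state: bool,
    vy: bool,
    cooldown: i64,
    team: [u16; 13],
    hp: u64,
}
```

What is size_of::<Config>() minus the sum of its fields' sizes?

24

0..8  x  (8B, 8-aligned)
8..10  ammo  (2B, 2-aligned)
10..16  -- padding (6B)
16..24  y  (8B, 8-aligned)
24..38  z  (14B, 2-aligned)
38..40  -- padding (2B)
40..44  id  (4B, 4-aligned)
44..48  -- padding (4B)
48..56  target  (8B, 8-aligned)
56..57  state  (1B, 1-aligned)
57..58  vy  (1B, 1-aligned)
58..64  -- padding (6B)
64..72  cooldown  (8B, 8-aligned)
72..98  team  (26B, 2-aligned)
98..104  -- padding (6B)
104..112  hp  (8B, 8-aligned)
sizeof = 112, alignof = 8
data bytes 88, size 112 → padding 24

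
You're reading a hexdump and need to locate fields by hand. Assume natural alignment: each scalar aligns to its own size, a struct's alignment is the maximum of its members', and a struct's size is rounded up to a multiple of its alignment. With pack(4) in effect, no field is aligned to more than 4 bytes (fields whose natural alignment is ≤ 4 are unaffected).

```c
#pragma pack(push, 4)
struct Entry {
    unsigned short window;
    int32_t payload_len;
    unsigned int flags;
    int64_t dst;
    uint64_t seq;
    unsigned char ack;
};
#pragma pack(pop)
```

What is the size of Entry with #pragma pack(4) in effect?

window at 0 (size 2, align 2) → ends 2
pad 2 to align 4 for payload_len
payload_len at 4 (size 4, align 4) → ends 8
flags at 8 (size 4, align 4) → ends 12
dst at 12 (size 8, align 4) → ends 20
seq at 20 (size 8, align 4) → ends 28
ack at 28 (size 1, align 1) → ends 29
tail pad 3 to reach multiple of 4
total 32 bytes, alignment 4

32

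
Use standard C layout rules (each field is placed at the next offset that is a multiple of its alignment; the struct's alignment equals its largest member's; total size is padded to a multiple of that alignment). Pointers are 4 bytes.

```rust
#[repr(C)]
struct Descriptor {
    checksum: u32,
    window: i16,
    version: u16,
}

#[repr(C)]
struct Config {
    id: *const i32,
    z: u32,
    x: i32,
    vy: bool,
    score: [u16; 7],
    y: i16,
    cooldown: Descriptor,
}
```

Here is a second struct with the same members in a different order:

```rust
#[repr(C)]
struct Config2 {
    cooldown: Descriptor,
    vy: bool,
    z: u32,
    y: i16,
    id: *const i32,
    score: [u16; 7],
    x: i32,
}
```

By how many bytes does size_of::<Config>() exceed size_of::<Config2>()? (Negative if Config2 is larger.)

-4

Descriptor: checksum at 0 (size 4, align 4) → ends 4; window at 4 (size 2, align 2) → ends 6; version at 6 (size 2, align 2) → ends 8; total 8 bytes, alignment 4
id at 0 (size 4, align 4) → ends 4
z at 4 (size 4, align 4) → ends 8
x at 8 (size 4, align 4) → ends 12
vy at 12 (size 1, align 1) → ends 13
pad 1 to align 2 for score
score at 14 (size 14, align 2) → ends 28
y at 28 (size 2, align 2) → ends 30
pad 2 to align 4 for cooldown
cooldown at 32 (size 8, align 4) → ends 40
total 40 bytes, alignment 4
— Config2 —
cooldown at 0 (size 8, align 4) → ends 8
vy at 8 (size 1, align 1) → ends 9
pad 3 to align 4 for z
z at 12 (size 4, align 4) → ends 16
y at 16 (size 2, align 2) → ends 18
pad 2 to align 4 for id
id at 20 (size 4, align 4) → ends 24
score at 24 (size 14, align 2) → ends 38
pad 2 to align 4 for x
x at 40 (size 4, align 4) → ends 44
total 44 bytes, alignment 4
40 − 44 = -4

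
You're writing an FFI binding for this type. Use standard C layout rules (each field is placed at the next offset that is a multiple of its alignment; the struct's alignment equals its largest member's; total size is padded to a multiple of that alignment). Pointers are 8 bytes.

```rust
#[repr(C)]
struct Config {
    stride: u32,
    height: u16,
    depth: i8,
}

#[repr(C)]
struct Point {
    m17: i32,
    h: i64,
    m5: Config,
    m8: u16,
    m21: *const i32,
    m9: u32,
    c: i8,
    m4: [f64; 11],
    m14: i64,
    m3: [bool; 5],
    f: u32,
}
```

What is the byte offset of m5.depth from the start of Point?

Config: 0..4  stride  (4B, 4-aligned); 4..6  height  (2B, 2-aligned); 6..7  depth  (1B, 1-aligned); 7..8  -- tail padding (1B); sizeof = 8, alignof = 4
0..4  m17  (4B, 4-aligned)
4..8  -- padding (4B)
8..16  h  (8B, 8-aligned)
16..24  m5  (8B, 4-aligned)
within Config: depth at 6
16 + 6 = 22

22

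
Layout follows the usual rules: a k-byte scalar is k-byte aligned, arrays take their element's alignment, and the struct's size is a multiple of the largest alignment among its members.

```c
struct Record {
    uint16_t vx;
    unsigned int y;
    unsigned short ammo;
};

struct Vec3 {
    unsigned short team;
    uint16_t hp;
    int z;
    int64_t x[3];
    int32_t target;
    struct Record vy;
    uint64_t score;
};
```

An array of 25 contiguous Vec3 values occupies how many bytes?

Record: vx at 0 (size 2, align 2) → ends 2; pad 2 to align 4 for y; y at 4 (size 4, align 4) → ends 8; ammo at 8 (size 2, align 2) → ends 10; tail pad 2 to reach multiple of 4; total 12 bytes, alignment 4
team at 0 (size 2, align 2) → ends 2
hp at 2 (size 2, align 2) → ends 4
z at 4 (size 4, align 4) → ends 8
x at 8 (size 24, align 8) → ends 32
target at 32 (size 4, align 4) → ends 36
vy at 36 (size 12, align 4) → ends 48
score at 48 (size 8, align 8) → ends 56
total 56 bytes, alignment 8
array of 25: 25 × 56 = 1400

1400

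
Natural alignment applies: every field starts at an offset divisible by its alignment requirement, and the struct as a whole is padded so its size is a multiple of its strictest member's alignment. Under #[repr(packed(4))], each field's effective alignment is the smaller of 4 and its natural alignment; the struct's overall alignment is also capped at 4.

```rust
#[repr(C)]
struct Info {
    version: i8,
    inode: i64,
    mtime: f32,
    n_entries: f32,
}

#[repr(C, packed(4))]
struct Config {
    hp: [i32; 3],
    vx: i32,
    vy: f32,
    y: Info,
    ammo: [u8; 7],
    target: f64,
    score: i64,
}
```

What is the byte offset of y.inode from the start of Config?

28

Info: @0: version [1B, align 1] → 1; +7 pad (align 8); @8: inode [8B, align 8] → 16; @16: mtime [4B, align 4] → 20; @20: n_entries [4B, align 4] → 24; size 24, align 8
@0: hp [12B, align 4] → 12
@12: vx [4B, align 4] → 16
@16: vy [4B, align 4] → 20
@20: y [24B, align 4] → 44
within Info: inode at 8
20 + 8 = 28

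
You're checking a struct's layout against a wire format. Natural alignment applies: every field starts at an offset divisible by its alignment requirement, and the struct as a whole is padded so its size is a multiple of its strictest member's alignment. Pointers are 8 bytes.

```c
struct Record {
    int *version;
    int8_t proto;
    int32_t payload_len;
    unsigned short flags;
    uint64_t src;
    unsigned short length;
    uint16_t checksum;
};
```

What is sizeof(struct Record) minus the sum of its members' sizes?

13

0..8  version  (8B, 8-aligned)
8..9  proto  (1B, 1-aligned)
9..12  -- padding (3B)
12..16  payload_len  (4B, 4-aligned)
16..18  flags  (2B, 2-aligned)
18..24  -- padding (6B)
24..32  src  (8B, 8-aligned)
32..34  length  (2B, 2-aligned)
34..36  checksum  (2B, 2-aligned)
36..40  -- tail padding (4B)
sizeof = 40, alignof = 8
data bytes 27, size 40 → padding 13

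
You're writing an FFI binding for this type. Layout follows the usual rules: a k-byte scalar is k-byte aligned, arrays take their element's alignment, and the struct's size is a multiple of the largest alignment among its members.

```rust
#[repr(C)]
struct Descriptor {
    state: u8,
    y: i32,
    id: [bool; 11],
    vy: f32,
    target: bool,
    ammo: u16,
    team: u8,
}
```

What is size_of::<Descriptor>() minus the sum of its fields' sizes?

@0: state [1B, align 1] → 1
+3 pad (align 4)
@4: y [4B, align 4] → 8
@8: id [11B, align 1] → 19
+1 pad (align 4)
@20: vy [4B, align 4] → 24
@24: target [1B, align 1] → 25
+1 pad (align 2)
@26: ammo [2B, align 2] → 28
@28: team [1B, align 1] → 29
+3 tail pad (align 4)
size 32, align 4
data bytes 24, size 32 → padding 8

8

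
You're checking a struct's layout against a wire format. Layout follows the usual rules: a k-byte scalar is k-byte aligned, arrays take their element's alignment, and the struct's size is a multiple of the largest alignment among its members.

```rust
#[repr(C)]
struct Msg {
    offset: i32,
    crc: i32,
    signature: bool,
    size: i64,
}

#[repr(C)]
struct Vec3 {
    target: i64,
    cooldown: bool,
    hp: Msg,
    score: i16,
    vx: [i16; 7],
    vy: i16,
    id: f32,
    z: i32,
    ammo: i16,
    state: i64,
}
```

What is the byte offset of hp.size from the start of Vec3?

32

Msg: 0..4  offset  (4B, 4-aligned); 4..8  crc  (4B, 4-aligned); 8..9  signature  (1B, 1-aligned); 9..16  -- padding (7B); 16..24  size  (8B, 8-aligned); sizeof = 24, alignof = 8
0..8  target  (8B, 8-aligned)
8..9  cooldown  (1B, 1-aligned)
9..16  -- padding (7B)
16..40  hp  (24B, 8-aligned)
within Msg: size at 16
16 + 16 = 32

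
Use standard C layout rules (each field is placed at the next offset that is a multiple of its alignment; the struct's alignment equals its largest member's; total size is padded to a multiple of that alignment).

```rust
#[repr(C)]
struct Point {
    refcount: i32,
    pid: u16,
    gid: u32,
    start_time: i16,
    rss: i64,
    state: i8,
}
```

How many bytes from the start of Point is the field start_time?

12

0..4  refcount  (4B, 4-aligned)
4..6  pid  (2B, 2-aligned)
6..8  -- padding (2B)
8..12  gid  (4B, 4-aligned)
12..14  start_time  (2B, 2-aligned)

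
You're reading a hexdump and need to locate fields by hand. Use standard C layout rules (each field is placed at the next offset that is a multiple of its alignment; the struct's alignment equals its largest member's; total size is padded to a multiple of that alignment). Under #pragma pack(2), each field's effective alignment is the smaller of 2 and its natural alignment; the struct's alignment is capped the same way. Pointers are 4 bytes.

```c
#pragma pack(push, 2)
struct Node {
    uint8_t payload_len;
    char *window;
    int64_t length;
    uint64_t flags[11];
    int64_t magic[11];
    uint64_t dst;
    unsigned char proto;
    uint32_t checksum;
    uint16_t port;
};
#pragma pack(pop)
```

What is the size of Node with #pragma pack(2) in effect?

payload_len at 0 (size 1, align 1) → ends 1
pad 1 to align 2 for window
window at 2 (size 4, align 2) → ends 6
length at 6 (size 8, align 2) → ends 14
flags at 14 (size 88, align 2) → ends 102
magic at 102 (size 88, align 2) → ends 190
dst at 190 (size 8, align 2) → ends 198
proto at 198 (size 1, align 1) → ends 199
pad 1 to align 2 for checksum
checksum at 200 (size 4, align 2) → ends 204
port at 204 (size 2, align 2) → ends 206
total 206 bytes, alignment 2

206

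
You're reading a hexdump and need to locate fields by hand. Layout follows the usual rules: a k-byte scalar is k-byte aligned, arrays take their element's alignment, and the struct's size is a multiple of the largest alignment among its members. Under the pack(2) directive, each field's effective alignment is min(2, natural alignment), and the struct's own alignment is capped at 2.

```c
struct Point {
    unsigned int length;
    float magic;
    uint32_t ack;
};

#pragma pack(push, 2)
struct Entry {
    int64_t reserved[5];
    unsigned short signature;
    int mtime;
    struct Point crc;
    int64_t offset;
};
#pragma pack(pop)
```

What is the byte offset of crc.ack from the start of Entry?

54

Point: 0..4  length  (4B, 4-aligned); 4..8  magic  (4B, 4-aligned); 8..12  ack  (4B, 4-aligned); sizeof = 12, alignof = 4
0..40  reserved  (40B, 2-aligned)
40..42  signature  (2B, 2-aligned)
42..46  mtime  (4B, 2-aligned)
46..58  crc  (12B, 2-aligned)
within Point: ack at 8
46 + 8 = 54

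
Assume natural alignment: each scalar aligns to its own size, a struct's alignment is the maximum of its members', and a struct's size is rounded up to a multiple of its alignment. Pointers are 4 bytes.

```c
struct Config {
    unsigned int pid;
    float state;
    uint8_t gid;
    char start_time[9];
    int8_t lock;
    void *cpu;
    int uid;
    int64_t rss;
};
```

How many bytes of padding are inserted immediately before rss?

4

@0: pid [4B, align 4] → 4
@4: state [4B, align 4] → 8
@8: gid [1B, align 1] → 9
@9: start_time [9B, align 1] → 18
@18: lock [1B, align 1] → 19
+1 pad (align 4)
@20: cpu [4B, align 4] → 24
@24: uid [4B, align 4] → 28
+4 pad (align 8)
@32: rss [8B, align 8] → 40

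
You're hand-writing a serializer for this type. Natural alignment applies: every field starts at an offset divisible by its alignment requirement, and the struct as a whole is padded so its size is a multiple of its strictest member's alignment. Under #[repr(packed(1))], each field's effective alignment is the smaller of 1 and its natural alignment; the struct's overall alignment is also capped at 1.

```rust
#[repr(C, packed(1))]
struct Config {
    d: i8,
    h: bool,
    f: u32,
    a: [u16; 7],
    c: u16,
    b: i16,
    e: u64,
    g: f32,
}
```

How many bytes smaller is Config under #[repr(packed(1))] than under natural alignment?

12

natural layout:
  d at 0 (size 1, align 1) → ends 1
  h at 1 (size 1, align 1) → ends 2
  pad 2 to align 4 for f
  f at 4 (size 4, align 4) → ends 8
  a at 8 (size 14, align 2) → ends 22
  c at 22 (size 2, align 2) → ends 24
  b at 24 (size 2, align 2) → ends 26
  pad 6 to align 8 for e
  e at 32 (size 8, align 8) → ends 40
  g at 40 (size 4, align 4) → ends 44
  tail pad 4 to reach multiple of 8
  total 48 bytes, alignment 8
packed(1) layout:
  d at 0 (size 1, align 1) → ends 1
  h at 1 (size 1, align 1) → ends 2
  f at 2 (size 4, align 1) → ends 6
  a at 6 (size 14, align 1) → ends 20
  c at 20 (size 2, align 1) → ends 22
  b at 22 (size 2, align 1) → ends 24
  e at 24 (size 8, align 1) → ends 32
  g at 32 (size 4, align 1) → ends 36
  total 36 bytes, alignment 1
48 − 36 = 12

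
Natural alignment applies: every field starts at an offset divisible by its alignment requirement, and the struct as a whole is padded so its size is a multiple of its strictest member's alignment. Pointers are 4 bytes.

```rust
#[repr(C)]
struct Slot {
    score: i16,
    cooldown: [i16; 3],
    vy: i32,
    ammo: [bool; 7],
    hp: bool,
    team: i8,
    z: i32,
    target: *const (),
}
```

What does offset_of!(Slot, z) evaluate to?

24

@0: score [2B, align 2] → 2
@2: cooldown [6B, align 2] → 8
@8: vy [4B, align 4] → 12
@12: ammo [7B, align 1] → 19
@19: hp [1B, align 1] → 20
@20: team [1B, align 1] → 21
+3 pad (align 4)
@24: z [4B, align 4] → 28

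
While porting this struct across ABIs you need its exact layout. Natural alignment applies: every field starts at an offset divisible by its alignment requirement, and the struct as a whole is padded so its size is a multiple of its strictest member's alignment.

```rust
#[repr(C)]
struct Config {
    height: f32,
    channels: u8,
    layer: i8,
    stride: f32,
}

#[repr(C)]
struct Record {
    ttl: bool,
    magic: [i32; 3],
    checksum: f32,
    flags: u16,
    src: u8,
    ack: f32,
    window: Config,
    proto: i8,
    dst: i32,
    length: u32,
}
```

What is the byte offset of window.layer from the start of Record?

33

Config: height at 0 (size 4, align 4) → ends 4; channels at 4 (size 1, align 1) → ends 5; layer at 5 (size 1, align 1) → ends 6; pad 2 to align 4 for stride; stride at 8 (size 4, align 4) → ends 12; total 12 bytes, alignment 4
ttl at 0 (size 1, align 1) → ends 1
pad 3 to align 4 for magic
magic at 4 (size 12, align 4) → ends 16
checksum at 16 (size 4, align 4) → ends 20
flags at 20 (size 2, align 2) → ends 22
src at 22 (size 1, align 1) → ends 23
pad 1 to align 4 for ack
ack at 24 (size 4, align 4) → ends 28
window at 28 (size 12, align 4) → ends 40
within Config: layer at 5
28 + 5 = 33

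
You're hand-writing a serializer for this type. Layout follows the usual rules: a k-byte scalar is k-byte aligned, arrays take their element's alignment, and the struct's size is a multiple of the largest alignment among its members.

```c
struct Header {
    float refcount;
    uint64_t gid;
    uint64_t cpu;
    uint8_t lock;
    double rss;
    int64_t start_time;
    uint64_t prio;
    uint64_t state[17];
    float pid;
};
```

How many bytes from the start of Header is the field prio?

0..4  refcount  (4B, 4-aligned)
4..8  -- padding (4B)
8..16  gid  (8B, 8-aligned)
16..24  cpu  (8B, 8-aligned)
24..25  lock  (1B, 1-aligned)
25..32  -- padding (7B)
32..40  rss  (8B, 8-aligned)
40..48  start_time  (8B, 8-aligned)
48..56  prio  (8B, 8-aligned)

48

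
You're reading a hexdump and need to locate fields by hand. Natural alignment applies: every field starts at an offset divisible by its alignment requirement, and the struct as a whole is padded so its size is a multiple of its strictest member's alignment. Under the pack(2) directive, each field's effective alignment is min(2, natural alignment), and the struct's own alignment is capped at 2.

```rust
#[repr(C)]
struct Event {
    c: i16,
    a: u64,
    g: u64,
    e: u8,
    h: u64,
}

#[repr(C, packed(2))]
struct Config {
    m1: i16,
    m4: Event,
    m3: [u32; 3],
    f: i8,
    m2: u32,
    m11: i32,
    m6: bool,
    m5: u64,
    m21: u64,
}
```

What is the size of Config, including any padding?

Event: @0: c [2B, align 2] → 2; +6 pad (align 8); @8: a [8B, align 8] → 16; @16: g [8B, align 8] → 24; @24: e [1B, align 1] → 25; +7 pad (align 8); @32: h [8B, align 8] → 40; size 40, align 8
@0: m1 [2B, align 2] → 2
@2: m4 [40B, align 2] → 42
@42: m3 [12B, align 2] → 54
@54: f [1B, align 1] → 55
+1 pad (align 2)
@56: m2 [4B, align 2] → 60
@60: m11 [4B, align 2] → 64
@64: m6 [1B, align 1] → 65
+1 pad (align 2)
@66: m5 [8B, align 2] → 74
@74: m21 [8B, align 2] → 82
size 82, align 2

82 bytes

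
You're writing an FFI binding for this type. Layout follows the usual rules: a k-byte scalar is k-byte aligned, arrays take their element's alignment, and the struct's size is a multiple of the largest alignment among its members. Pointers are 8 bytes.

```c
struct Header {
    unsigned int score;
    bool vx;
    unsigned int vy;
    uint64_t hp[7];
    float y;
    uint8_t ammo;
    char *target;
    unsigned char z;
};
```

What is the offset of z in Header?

88

@0: score [4B, align 4] → 4
@4: vx [1B, align 1] → 5
+3 pad (align 4)
@8: vy [4B, align 4] → 12
+4 pad (align 8)
@16: hp [56B, align 8] → 72
@72: y [4B, align 4] → 76
@76: ammo [1B, align 1] → 77
+3 pad (align 8)
@80: target [8B, align 8] → 88
@88: z [1B, align 1] → 89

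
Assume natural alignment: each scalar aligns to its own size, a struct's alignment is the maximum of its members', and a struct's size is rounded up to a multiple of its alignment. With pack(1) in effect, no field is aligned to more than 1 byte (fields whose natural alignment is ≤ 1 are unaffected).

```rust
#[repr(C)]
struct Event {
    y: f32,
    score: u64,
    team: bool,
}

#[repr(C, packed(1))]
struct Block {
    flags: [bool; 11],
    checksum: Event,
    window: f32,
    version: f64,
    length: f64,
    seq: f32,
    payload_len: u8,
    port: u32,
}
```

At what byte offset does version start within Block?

39

Event: @0: y [4B, align 4] → 4; +4 pad (align 8); @8: score [8B, align 8] → 16; @16: team [1B, align 1] → 17; +7 tail pad (align 8); size 24, align 8
@0: flags [11B, align 1] → 11
@11: checksum [24B, align 1] → 35
@35: window [4B, align 1] → 39
@39: version [8B, align 1] → 47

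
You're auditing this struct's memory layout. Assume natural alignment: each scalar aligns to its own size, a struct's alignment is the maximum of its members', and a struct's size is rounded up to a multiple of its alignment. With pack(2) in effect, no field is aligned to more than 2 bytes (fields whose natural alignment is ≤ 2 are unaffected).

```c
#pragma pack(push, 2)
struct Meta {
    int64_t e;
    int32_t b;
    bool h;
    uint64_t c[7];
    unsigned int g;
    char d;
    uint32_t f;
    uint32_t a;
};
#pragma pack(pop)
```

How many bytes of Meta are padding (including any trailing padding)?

@0: e [8B, align 2] → 8
@8: b [4B, align 2] → 12
@12: h [1B, align 1] → 13
+1 pad (align 2)
@14: c [56B, align 2] → 70
@70: g [4B, align 2] → 74
@74: d [1B, align 1] → 75
+1 pad (align 2)
@76: f [4B, align 2] → 80
@80: a [4B, align 2] → 84
size 84, align 2
data bytes 82, size 84 → padding 2

2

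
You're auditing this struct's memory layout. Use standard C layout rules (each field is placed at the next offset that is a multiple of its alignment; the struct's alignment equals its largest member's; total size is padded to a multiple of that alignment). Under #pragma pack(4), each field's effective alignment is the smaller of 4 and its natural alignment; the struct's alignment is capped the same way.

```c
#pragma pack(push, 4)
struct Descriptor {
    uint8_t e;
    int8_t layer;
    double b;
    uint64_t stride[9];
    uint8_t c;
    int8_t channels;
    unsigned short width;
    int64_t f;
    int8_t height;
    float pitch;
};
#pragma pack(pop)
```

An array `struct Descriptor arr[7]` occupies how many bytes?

0..1  e  (1B, 1-aligned)
1..2  layer  (1B, 1-aligned)
2..4  -- padding (2B)
4..12  b  (8B, 4-aligned)
12..84  stride  (72B, 4-aligned)
84..85  c  (1B, 1-aligned)
85..86  channels  (1B, 1-aligned)
86..88  width  (2B, 2-aligned)
88..96  f  (8B, 4-aligned)
96..97  height  (1B, 1-aligned)
97..100  -- padding (3B)
100..104  pitch  (4B, 4-aligned)
sizeof = 104, alignof = 4
array of 7: 7 × 104 = 728

728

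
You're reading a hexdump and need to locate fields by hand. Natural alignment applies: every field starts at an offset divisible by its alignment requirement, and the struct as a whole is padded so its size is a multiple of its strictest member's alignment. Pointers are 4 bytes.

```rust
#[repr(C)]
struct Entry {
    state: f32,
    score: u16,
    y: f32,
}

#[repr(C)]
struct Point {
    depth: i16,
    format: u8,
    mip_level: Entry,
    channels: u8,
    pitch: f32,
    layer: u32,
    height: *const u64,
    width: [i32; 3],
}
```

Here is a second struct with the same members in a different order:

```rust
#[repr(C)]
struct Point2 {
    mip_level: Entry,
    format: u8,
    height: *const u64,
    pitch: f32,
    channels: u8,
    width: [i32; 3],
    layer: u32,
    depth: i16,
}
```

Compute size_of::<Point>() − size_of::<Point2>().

-4

Entry: 0..4  state  (4B, 4-aligned); 4..6  score  (2B, 2-aligned); 6..8  -- padding (2B); 8..12  y  (4B, 4-aligned); sizeof = 12, alignof = 4
0..2  depth  (2B, 2-aligned)
2..3  format  (1B, 1-aligned)
3..4  -- padding (1B)
4..16  mip_level  (12B, 4-aligned)
16..17  channels  (1B, 1-aligned)
17..20  -- padding (3B)
20..24  pitch  (4B, 4-aligned)
24..28  layer  (4B, 4-aligned)
28..32  height  (4B, 4-aligned)
32..44  width  (12B, 4-aligned)
sizeof = 44, alignof = 4
— Point2 —
0..12  mip_level  (12B, 4-aligned)
12..13  format  (1B, 1-aligned)
13..16  -- padding (3B)
16..20  height  (4B, 4-aligned)
20..24  pitch  (4B, 4-aligned)
24..25  channels  (1B, 1-aligned)
25..28  -- padding (3B)
28..40  width  (12B, 4-aligned)
40..44  layer  (4B, 4-aligned)
44..46  depth  (2B, 2-aligned)
46..48  -- tail padding (2B)
sizeof = 48, alignof = 4
44 − 48 = -4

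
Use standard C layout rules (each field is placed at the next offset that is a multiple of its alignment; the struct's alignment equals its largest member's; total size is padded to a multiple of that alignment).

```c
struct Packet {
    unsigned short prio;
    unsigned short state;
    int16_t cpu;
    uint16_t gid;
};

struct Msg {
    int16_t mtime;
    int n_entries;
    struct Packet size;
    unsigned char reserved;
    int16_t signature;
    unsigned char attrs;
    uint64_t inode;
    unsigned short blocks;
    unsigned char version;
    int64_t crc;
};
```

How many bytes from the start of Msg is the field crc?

Packet: 0..2  prio  (2B, 2-aligned); 2..4  state  (2B, 2-aligned); 4..6  cpu  (2B, 2-aligned); 6..8  gid  (2B, 2-aligned); sizeof = 8, alignof = 2
0..2  mtime  (2B, 2-aligned)
2..4  -- padding (2B)
4..8  n_entries  (4B, 4-aligned)
8..16  size  (8B, 2-aligned)
16..17  reserved  (1B, 1-aligned)
17..18  -- padding (1B)
18..20  signature  (2B, 2-aligned)
20..21  attrs  (1B, 1-aligned)
21..24  -- padding (3B)
24..32  inode  (8B, 8-aligned)
32..34  blocks  (2B, 2-aligned)
34..35  version  (1B, 1-aligned)
35..40  -- padding (5B)
40..48  crc  (8B, 8-aligned)

40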